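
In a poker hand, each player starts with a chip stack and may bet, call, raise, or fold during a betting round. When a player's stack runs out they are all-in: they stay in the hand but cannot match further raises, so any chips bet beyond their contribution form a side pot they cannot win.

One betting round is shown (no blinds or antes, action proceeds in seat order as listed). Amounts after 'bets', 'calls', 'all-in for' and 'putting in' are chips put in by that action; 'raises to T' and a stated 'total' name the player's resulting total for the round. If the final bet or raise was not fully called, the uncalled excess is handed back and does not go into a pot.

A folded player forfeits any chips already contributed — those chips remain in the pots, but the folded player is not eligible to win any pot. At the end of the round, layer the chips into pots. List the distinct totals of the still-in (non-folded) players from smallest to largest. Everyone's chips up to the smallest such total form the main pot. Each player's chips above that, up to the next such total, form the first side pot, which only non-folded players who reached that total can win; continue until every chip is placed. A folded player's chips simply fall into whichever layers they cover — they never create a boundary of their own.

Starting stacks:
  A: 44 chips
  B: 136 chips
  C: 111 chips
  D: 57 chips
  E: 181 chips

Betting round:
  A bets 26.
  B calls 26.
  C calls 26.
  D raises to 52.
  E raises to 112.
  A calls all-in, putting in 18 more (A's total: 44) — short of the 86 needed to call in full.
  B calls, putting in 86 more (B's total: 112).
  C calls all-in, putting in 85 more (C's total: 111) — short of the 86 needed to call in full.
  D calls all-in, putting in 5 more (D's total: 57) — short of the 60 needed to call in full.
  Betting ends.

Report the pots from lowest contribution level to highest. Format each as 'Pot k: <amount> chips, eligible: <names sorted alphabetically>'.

Pot 1: 220 chips, eligible: A, B, C, D, E
Pot 2: 52 chips, eligible: B, C, D, E
Pot 3: 162 chips, eligible: B, C, E
Pot 4: 2 chips, eligible: B, E

Derivation:
Contributions: A=44, B=112, C=111, D=57, E=112
Pot levels (distinct totals of non-folded players): 44, 57, 111, 112
Layer 1-44: 44 each from A, B, C, D, E = 44*5 = 220 chips; eligible A, B, C, D, E
Layer 45-57: 13 each from B, C, D, E = 13*4 = 52 chips; eligible B, C, D, E
Layer 58-111: 54 each from B, C, E = 54*3 = 162 chips; eligible B, C, E
Layer 112-112: 1 each from B, E = 1*2 = 2 chips; eligible B, E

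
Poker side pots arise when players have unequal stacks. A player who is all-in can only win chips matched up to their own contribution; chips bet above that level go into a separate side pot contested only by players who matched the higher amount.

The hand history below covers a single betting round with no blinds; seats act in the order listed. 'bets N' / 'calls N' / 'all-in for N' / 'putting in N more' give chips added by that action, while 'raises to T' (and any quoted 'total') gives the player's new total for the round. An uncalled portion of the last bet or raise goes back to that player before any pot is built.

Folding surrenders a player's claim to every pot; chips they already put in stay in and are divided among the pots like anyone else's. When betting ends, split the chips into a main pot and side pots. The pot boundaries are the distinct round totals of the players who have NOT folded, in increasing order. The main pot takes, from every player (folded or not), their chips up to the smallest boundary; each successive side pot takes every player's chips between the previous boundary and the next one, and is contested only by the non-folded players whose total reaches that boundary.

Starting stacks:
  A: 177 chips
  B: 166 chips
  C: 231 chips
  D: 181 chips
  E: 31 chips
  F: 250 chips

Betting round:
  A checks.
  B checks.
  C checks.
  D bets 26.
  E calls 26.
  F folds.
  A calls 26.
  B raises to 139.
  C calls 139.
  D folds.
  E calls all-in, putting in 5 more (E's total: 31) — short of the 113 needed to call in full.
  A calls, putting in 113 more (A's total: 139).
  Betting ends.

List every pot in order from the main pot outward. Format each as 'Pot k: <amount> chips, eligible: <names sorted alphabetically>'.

Contributions: A=139, B=139, C=139, D=26, E=31
Folded: D, F
Pot levels (distinct totals of non-folded players): 31, 139
Layer 1-31: A 31 + B 31 + C 31 + D 26 + E 31 = 150 chips; eligible A, B, C, E
Layer 32-139: 108 each from A, B, C = 108*3 = 324 chips; eligible A, B, C

Pot 1: 150 chips, eligible: A, B, C, E
Pot 2: 324 chips, eligible: A, B, C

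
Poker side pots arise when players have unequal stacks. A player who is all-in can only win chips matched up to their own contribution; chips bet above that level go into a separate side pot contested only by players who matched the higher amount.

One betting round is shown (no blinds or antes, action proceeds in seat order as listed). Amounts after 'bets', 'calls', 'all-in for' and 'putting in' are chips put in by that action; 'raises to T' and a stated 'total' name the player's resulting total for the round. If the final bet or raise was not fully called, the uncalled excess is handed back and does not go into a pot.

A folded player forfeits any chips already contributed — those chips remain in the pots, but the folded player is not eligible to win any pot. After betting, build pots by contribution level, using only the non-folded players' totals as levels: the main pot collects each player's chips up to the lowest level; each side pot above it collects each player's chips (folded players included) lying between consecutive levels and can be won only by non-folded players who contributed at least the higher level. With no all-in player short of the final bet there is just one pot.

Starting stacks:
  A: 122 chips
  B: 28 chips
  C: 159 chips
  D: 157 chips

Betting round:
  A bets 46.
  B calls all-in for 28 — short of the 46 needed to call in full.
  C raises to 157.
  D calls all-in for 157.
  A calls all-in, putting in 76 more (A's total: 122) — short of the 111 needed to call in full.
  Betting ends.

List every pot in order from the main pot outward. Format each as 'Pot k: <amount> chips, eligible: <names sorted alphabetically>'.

Pot 1: 112 chips, eligible: A, B, C, D
Pot 2: 282 chips, eligible: A, C, D
Pot 3: 70 chips, eligible: C, D

Derivation:
Contributions: A=122, B=28, C=157, D=157
Pot levels (distinct totals of non-folded players): 28, 122, 157
Layer 1-28: 28 each from A, B, C, D = 28*4 = 112 chips; eligible A, B, C, D
Layer 29-122: 94 each from A, C, D = 94*3 = 282 chips; eligible A, C, D
Layer 123-157: 35 each from C, D = 35*2 = 70 chips; eligible C, D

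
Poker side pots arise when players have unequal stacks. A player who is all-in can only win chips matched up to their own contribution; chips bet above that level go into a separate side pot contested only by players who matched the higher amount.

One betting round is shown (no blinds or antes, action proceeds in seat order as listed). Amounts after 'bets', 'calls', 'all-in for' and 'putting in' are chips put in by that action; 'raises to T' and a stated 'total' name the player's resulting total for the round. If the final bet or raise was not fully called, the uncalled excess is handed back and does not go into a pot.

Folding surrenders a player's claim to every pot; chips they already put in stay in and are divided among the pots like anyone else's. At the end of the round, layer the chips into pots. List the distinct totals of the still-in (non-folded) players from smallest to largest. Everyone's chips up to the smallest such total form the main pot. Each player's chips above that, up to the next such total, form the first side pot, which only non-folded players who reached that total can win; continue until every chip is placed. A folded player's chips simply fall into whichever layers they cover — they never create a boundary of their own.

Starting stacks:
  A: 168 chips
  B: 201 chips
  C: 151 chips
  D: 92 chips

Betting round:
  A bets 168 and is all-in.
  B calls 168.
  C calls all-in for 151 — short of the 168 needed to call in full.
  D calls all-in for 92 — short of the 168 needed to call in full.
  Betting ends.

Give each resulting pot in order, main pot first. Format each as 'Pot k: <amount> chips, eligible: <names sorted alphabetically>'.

Pot 1: 368 chips, eligible: A, B, C, D
Pot 2: 177 chips, eligible: A, B, C
Pot 3: 34 chips, eligible: A, B

Derivation:
Contributions: A=168, B=168, C=151, D=92
Pot levels (distinct totals of non-folded players): 92, 151, 168
Layer 1-92: 92 each from A, B, C, D = 92*4 = 368 chips; eligible A, B, C, D
Layer 93-151: 59 each from A, B, C = 59*3 = 177 chips; eligible A, B, C
Layer 152-168: 17 each from A, B = 17*2 = 34 chips; eligible A, B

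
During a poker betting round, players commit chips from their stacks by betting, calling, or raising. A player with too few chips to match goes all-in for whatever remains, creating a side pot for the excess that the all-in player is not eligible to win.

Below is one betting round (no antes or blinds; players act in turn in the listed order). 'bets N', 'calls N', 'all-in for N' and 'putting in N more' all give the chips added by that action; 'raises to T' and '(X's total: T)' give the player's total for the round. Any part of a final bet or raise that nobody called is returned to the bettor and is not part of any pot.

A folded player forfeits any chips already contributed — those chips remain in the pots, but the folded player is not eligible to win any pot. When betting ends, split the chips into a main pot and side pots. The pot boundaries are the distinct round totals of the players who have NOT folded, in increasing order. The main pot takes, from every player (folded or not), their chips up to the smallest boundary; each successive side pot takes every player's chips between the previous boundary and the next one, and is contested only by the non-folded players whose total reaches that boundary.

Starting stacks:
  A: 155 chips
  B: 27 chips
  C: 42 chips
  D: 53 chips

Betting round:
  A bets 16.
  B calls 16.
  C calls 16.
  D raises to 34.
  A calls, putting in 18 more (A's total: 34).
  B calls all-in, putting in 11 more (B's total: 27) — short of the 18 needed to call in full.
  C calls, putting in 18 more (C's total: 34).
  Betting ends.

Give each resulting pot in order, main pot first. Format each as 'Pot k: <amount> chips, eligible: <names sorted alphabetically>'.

Pot 1: 108 chips, eligible: A, B, C, D
Pot 2: 21 chips, eligible: A, C, D

Derivation:
Contributions: A=34, B=27, C=34, D=34
Pot levels (distinct totals of non-folded players): 27, 34
Layer 1-27: 27 each from A, B, C, D = 27*4 = 108 chips; eligible A, B, C, D
Layer 28-34: 7 each from A, C, D = 7*3 = 21 chips; eligible A, C, D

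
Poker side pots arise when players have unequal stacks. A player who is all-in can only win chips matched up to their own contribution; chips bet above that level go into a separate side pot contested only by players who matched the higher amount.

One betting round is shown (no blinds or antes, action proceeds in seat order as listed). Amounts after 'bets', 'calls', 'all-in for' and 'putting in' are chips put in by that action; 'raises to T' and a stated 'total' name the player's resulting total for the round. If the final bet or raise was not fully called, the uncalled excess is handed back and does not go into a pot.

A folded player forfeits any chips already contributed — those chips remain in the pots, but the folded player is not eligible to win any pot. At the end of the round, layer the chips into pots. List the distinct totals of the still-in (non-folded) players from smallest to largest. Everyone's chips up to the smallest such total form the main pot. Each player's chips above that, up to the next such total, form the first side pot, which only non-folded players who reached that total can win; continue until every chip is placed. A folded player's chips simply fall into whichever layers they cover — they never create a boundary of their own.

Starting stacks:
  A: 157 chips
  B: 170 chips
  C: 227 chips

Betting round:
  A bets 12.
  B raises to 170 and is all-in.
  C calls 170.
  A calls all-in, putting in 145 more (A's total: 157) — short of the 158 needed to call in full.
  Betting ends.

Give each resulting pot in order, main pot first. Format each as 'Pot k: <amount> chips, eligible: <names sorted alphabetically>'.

Contributions: A=157, B=170, C=170
Pot levels (distinct totals of non-folded players): 157, 170
Layer 1-157: 157 each from A, B, C = 157*3 = 471 chips; eligible A, B, C
Layer 158-170: 13 each from B, C = 13*2 = 26 chips; eligible B, C

Pot 1: 471 chips, eligible: A, B, C
Pot 2: 26 chips, eligible: B, C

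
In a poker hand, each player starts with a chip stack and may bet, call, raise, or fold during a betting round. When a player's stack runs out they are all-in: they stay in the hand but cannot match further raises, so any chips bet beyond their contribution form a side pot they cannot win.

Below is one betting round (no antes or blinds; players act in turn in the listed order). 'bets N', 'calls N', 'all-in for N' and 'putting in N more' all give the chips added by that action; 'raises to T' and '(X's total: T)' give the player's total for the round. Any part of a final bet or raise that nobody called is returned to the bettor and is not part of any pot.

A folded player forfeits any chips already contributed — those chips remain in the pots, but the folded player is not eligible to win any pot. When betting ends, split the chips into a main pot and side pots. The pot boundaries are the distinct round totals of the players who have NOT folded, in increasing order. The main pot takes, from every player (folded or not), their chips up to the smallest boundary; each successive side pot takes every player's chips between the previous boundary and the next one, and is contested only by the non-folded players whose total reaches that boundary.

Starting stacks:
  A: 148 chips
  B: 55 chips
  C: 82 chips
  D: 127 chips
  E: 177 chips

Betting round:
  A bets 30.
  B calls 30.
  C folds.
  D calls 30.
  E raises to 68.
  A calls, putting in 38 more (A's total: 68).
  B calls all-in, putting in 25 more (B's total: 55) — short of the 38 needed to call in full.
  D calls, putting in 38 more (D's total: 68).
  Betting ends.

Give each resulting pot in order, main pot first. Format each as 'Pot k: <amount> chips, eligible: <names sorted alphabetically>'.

Contributions: A=68, B=55, D=68, E=68
Folded: C
Pot levels (distinct totals of non-folded players): 55, 68
Layer 1-55: 55 each from A, B, D, E = 55*4 = 220 chips; eligible A, B, D, E
Layer 56-68: 13 each from A, D, E = 13*3 = 39 chips; eligible A, D, E

Pot 1: 220 chips, eligible: A, B, D, E
Pot 2: 39 chips, eligible: A, D, E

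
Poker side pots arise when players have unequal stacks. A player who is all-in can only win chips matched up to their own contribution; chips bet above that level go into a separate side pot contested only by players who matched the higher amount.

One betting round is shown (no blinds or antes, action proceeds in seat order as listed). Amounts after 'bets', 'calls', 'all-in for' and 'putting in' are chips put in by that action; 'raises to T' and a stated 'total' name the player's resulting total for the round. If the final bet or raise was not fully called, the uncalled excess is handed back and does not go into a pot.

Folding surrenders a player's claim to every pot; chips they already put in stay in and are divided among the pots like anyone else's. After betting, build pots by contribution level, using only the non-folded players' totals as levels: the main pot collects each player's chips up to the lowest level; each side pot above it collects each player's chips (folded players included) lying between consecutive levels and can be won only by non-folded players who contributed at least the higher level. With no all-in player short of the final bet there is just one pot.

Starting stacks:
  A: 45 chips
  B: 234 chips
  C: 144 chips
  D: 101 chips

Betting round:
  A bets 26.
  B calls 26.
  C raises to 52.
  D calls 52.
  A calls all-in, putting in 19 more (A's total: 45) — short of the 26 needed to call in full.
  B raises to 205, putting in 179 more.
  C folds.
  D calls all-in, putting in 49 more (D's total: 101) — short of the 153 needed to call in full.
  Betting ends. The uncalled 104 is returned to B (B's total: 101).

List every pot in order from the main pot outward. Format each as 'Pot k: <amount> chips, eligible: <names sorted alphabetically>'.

Pot 1: 180 chips, eligible: A, B, D
Pot 2: 119 chips, eligible: B, D

Derivation:
Contributions (after 104 returned to B): A=45, B=101, C=52, D=101
Folded: C
Pot levels (distinct totals of non-folded players): 45, 101
Layer 1-45: 45 each from A, B, C, D = 45*4 = 180 chips; eligible A, B, D
Layer 46-101: B 56 + C 7 + D 56 = 119 chips; eligible B, D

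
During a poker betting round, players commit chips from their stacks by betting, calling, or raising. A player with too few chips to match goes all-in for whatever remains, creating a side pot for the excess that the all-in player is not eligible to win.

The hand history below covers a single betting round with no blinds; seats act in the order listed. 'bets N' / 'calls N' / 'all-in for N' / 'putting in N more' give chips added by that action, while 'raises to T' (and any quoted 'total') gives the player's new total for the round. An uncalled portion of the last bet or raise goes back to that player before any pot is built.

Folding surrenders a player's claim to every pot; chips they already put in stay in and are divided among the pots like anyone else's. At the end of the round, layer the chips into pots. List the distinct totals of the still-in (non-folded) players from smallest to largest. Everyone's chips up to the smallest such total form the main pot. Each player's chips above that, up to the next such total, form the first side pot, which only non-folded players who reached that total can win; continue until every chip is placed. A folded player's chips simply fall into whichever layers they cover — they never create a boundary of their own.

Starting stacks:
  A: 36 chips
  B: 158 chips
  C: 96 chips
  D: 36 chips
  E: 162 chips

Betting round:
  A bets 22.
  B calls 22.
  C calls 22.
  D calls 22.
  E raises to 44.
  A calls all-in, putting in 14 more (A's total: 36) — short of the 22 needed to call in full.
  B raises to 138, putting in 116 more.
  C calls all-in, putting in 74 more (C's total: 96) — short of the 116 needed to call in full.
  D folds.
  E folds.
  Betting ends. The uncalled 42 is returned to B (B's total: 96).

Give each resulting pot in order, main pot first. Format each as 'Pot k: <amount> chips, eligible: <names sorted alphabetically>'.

Pot 1: 166 chips, eligible: A, B, C
Pot 2: 128 chips, eligible: B, C

Derivation:
Contributions (after 42 returned to B): A=36, B=96, C=96, D=22, E=44
Folded: D, E
Pot levels (distinct totals of non-folded players): 36, 96
Layer 1-36: A 36 + B 36 + C 36 + D 22 + E 36 = 166 chips; eligible A, B, C
Layer 37-96: B 60 + C 60 + E 8 = 128 chips; eligible B, C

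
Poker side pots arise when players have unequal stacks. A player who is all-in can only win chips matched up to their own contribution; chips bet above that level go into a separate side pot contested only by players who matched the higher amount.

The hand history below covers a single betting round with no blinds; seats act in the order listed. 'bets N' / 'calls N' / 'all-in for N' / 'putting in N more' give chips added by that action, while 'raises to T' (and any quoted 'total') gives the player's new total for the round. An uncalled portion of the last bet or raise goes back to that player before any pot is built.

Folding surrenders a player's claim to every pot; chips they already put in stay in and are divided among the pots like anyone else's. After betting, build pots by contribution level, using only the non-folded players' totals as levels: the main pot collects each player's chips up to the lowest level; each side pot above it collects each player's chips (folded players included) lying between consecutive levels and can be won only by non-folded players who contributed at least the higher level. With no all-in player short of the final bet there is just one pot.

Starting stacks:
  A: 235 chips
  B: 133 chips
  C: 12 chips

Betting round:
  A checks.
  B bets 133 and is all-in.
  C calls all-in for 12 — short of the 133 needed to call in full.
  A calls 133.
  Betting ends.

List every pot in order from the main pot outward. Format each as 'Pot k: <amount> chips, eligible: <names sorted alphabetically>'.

Contributions: A=133, B=133, C=12
Pot levels (distinct totals of non-folded players): 12, 133
Layer 1-12: 12 each from A, B, C = 12*3 = 36 chips; eligible A, B, C
Layer 13-133: 121 each from A, B = 121*2 = 242 chips; eligible A, B

Pot 1: 36 chips, eligible: A, B, C
Pot 2: 242 chips, eligible: A, B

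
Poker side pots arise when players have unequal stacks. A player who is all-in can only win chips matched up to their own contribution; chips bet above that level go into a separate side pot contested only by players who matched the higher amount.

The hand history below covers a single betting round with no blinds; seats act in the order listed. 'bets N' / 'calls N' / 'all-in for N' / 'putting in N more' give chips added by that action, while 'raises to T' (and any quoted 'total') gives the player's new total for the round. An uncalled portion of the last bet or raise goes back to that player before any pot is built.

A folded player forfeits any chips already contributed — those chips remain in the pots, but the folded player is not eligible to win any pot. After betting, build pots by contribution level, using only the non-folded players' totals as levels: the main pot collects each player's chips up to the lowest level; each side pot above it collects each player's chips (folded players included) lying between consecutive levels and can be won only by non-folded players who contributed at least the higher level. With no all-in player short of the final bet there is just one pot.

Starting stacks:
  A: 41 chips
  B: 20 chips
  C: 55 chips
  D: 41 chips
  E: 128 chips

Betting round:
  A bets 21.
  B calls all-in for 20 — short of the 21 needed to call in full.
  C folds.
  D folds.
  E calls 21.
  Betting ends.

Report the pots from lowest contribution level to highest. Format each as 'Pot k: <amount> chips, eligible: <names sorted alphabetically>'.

Contributions: A=21, B=20, E=21
Folded: C, D
Pot levels (distinct totals of non-folded players): 20, 21
Layer 1-20: 20 each from A, B, E = 20*3 = 60 chips; eligible A, B, E
Layer 21-21: 1 each from A, E = 1*2 = 2 chips; eligible A, E

Pot 1: 60 chips, eligible: A, B, E
Pot 2: 2 chips, eligible: A, E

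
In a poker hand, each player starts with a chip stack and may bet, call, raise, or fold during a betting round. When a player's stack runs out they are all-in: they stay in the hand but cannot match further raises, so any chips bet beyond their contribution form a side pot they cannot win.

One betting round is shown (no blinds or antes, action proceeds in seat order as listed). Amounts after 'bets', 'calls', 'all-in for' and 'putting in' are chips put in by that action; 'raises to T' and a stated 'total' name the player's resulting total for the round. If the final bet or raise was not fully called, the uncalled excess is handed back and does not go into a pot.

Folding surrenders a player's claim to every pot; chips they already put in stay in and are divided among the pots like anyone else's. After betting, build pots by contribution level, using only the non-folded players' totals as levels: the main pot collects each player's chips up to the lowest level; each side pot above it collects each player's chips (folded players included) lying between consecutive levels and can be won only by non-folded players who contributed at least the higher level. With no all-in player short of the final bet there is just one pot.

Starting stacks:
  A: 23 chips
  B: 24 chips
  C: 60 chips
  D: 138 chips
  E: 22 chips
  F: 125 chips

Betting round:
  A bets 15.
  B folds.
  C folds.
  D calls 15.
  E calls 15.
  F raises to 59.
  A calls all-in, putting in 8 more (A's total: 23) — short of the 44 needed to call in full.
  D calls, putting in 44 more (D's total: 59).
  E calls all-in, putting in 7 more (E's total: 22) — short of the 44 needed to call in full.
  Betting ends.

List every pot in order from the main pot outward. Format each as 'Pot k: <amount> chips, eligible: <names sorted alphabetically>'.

Pot 1: 88 chips, eligible: A, D, E, F
Pot 2: 3 chips, eligible: A, D, F
Pot 3: 72 chips, eligible: D, F

Derivation:
Contributions: A=23, D=59, E=22, F=59
Folded: B, C
Pot levels (distinct totals of non-folded players): 22, 23, 59
Layer 1-22: 22 each from A, D, E, F = 22*4 = 88 chips; eligible A, D, E, F
Layer 23-23: 1 each from A, D, F = 1*3 = 3 chips; eligible A, D, F
Layer 24-59: 36 each from D, F = 36*2 = 72 chips; eligible D, F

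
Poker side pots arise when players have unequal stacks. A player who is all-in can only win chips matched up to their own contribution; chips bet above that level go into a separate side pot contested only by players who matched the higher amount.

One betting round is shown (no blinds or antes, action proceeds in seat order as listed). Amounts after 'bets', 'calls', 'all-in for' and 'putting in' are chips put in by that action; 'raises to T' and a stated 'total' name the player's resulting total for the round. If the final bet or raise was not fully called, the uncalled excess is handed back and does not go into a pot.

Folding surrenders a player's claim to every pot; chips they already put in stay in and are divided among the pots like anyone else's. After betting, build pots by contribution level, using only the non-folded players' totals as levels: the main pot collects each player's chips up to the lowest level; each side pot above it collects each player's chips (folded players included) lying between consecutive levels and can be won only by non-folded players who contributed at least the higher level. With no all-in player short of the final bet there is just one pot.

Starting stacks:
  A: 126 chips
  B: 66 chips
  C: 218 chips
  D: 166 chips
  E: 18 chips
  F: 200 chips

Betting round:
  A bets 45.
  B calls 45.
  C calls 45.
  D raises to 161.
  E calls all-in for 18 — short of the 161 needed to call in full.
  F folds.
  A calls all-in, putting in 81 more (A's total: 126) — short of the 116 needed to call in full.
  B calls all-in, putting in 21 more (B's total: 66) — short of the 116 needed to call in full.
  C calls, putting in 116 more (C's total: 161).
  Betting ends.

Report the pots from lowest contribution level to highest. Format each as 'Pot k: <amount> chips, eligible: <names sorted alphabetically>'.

Pot 1: 90 chips, eligible: A, B, C, D, E
Pot 2: 192 chips, eligible: A, B, C, D
Pot 3: 180 chips, eligible: A, C, D
Pot 4: 70 chips, eligible: C, D

Derivation:
Contributions: A=126, B=66, C=161, D=161, E=18
Folded: F
Pot levels (distinct totals of non-folded players): 18, 66, 126, 161
Layer 1-18: 18 each from A, B, C, D, E = 18*5 = 90 chips; eligible A, B, C, D, E
Layer 19-66: 48 each from A, B, C, D = 48*4 = 192 chips; eligible A, B, C, D
Layer 67-126: 60 each from A, C, D = 60*3 = 180 chips; eligible A, C, D
Layer 127-161: 35 each from C, D = 35*2 = 70 chips; eligible C, D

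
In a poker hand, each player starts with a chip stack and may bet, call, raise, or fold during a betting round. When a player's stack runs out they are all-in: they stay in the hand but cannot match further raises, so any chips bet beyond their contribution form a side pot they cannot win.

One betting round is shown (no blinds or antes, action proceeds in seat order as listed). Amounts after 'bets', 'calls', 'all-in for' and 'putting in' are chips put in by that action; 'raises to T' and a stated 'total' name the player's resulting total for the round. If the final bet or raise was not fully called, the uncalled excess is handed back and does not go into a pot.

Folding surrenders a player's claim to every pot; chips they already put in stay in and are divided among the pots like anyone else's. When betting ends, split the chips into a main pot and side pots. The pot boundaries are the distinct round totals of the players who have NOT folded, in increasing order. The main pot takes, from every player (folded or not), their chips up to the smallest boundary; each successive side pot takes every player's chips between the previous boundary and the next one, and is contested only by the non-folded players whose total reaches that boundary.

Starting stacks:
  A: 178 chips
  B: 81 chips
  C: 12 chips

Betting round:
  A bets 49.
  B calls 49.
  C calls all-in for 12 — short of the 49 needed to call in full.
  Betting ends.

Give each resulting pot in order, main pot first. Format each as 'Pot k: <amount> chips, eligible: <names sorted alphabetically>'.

Contributions: A=49, B=49, C=12
Pot levels (distinct totals of non-folded players): 12, 49
Layer 1-12: 12 each from A, B, C = 12*3 = 36 chips; eligible A, B, C
Layer 13-49: 37 each from A, B = 37*2 = 74 chips; eligible A, B

Pot 1: 36 chips, eligible: A, B, C
Pot 2: 74 chips, eligible: A, B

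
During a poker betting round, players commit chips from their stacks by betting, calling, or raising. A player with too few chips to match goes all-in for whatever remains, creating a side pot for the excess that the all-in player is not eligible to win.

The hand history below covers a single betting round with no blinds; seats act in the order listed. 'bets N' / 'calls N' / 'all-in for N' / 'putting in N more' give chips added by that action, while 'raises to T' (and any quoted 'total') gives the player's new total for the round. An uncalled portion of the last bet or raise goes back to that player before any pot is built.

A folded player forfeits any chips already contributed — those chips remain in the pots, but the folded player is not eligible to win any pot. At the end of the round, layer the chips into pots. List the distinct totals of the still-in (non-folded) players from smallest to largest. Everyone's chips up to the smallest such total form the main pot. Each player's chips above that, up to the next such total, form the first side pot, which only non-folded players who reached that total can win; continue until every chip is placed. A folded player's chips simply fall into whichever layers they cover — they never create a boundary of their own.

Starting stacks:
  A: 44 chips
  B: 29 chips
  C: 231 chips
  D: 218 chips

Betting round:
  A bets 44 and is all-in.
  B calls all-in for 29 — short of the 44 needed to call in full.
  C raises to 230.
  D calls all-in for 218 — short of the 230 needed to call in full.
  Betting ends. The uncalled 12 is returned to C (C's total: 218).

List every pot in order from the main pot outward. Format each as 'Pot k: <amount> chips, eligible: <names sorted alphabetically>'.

Pot 1: 116 chips, eligible: A, B, C, D
Pot 2: 45 chips, eligible: A, C, D
Pot 3: 348 chips, eligible: C, D

Derivation:
Contributions (after 12 returned to C): A=44, B=29, C=218, D=218
Pot levels (distinct totals of non-folded players): 29, 44, 218
Layer 1-29: 29 each from A, B, C, D = 29*4 = 116 chips; eligible A, B, C, D
Layer 30-44: 15 each from A, C, D = 15*3 = 45 chips; eligible A, C, D
Layer 45-218: 174 each from C, D = 174*2 = 348 chips; eligible C, D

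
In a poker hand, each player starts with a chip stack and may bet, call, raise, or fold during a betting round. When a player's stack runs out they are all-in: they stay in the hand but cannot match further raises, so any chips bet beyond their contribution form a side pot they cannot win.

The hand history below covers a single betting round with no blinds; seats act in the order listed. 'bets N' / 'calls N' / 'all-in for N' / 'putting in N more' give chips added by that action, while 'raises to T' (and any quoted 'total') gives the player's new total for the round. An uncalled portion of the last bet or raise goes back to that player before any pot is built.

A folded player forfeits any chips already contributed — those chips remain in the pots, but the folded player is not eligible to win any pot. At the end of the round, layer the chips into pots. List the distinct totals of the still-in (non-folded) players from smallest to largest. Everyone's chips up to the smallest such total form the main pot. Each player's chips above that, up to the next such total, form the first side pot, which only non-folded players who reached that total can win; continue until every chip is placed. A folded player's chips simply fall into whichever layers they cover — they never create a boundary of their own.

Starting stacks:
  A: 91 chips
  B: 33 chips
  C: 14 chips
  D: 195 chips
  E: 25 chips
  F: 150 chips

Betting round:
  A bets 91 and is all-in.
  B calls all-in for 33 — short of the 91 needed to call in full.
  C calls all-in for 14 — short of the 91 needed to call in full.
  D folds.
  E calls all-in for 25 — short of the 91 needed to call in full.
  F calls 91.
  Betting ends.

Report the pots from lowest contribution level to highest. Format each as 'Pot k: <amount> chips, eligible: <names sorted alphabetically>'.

Pot 1: 70 chips, eligible: A, B, C, E, F
Pot 2: 44 chips, eligible: A, B, E, F
Pot 3: 24 chips, eligible: A, B, F
Pot 4: 116 chips, eligible: A, F

Derivation:
Contributions: A=91, B=33, C=14, E=25, F=91
Folded: D
Pot levels (distinct totals of non-folded players): 14, 25, 33, 91
Layer 1-14: 14 each from A, B, C, E, F = 14*5 = 70 chips; eligible A, B, C, E, F
Layer 15-25: 11 each from A, B, E, F = 11*4 = 44 chips; eligible A, B, E, F
Layer 26-33: 8 each from A, B, F = 8*3 = 24 chips; eligible A, B, F
Layer 34-91: 58 each from A, F = 58*2 = 116 chips; eligible A, F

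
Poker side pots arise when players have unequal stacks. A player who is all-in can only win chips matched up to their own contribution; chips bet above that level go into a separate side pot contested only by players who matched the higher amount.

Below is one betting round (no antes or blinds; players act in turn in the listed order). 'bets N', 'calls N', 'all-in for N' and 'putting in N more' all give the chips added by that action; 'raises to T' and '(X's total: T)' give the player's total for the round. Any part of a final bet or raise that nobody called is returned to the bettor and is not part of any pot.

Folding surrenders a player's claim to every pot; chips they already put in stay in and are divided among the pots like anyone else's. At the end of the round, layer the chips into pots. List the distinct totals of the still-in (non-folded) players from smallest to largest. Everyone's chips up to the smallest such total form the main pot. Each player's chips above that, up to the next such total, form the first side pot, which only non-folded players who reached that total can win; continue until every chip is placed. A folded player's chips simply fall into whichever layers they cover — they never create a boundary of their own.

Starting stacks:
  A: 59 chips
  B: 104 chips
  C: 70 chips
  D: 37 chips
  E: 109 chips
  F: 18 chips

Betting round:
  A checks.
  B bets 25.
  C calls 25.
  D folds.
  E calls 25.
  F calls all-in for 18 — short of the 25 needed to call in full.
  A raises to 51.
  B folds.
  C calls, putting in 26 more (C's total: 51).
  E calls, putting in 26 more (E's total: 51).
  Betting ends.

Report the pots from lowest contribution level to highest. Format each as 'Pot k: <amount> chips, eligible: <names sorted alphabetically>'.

Contributions: A=51, B=25, C=51, E=51, F=18
Folded: B, D
Pot levels (distinct totals of non-folded players): 18, 51
Layer 1-18: 18 each from A, B, C, E, F = 18*5 = 90 chips; eligible A, C, E, F
Layer 19-51: A 33 + B 7 + C 33 + E 33 = 106 chips; eligible A, C, E

Pot 1: 90 chips, eligible: A, C, E, F
Pot 2: 106 chips, eligible: A, C, E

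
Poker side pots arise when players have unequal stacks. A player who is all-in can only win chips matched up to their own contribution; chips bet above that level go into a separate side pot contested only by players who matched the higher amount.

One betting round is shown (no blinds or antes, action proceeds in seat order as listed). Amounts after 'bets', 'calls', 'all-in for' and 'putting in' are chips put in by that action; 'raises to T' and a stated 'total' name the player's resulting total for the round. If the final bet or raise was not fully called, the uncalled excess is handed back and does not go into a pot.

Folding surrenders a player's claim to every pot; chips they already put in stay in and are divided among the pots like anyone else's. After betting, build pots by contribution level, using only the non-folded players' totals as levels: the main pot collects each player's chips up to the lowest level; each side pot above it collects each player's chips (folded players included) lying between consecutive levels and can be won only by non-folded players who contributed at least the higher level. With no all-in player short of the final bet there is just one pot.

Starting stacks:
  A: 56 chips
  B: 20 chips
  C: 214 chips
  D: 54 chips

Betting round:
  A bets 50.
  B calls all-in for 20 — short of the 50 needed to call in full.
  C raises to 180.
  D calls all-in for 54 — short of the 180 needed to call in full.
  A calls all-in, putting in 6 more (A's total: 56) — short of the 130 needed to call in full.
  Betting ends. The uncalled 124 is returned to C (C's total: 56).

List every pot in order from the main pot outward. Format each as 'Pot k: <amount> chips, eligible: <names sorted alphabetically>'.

Contributions (after 124 returned to C): A=56, B=20, C=56, D=54
Pot levels (distinct totals of non-folded players): 20, 54, 56
Layer 1-20: 20 each from A, B, C, D = 20*4 = 80 chips; eligible A, B, C, D
Layer 21-54: 34 each from A, C, D = 34*3 = 102 chips; eligible A, C, D
Layer 55-56: 2 each from A, C = 2*2 = 4 chips; eligible A, C

Pot 1: 80 chips, eligible: A, B, C, D
Pot 2: 102 chips, eligible: A, C, D
Pot 3: 4 chips, eligible: A, C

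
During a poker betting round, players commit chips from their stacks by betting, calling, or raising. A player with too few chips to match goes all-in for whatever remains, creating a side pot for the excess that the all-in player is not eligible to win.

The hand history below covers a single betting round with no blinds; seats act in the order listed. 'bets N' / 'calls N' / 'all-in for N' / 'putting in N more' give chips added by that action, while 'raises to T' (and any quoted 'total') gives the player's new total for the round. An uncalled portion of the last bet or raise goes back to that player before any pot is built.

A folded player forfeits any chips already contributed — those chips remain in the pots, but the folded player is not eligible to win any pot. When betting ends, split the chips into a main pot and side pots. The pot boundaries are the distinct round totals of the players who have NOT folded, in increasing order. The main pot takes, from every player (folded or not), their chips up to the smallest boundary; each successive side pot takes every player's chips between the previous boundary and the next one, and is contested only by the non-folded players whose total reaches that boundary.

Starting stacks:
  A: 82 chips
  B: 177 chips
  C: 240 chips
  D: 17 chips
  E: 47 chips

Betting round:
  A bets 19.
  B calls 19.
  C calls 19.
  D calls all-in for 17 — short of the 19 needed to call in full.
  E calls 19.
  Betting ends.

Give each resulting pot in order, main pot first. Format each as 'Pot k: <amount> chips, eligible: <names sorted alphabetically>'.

Pot 1: 85 chips, eligible: A, B, C, D, E
Pot 2: 8 chips, eligible: A, B, C, E

Derivation:
Contributions: A=19, B=19, C=19, D=17, E=19
Pot levels (distinct totals of non-folded players): 17, 19
Layer 1-17: 17 each from A, B, C, D, E = 17*5 = 85 chips; eligible A, B, C, D, E
Layer 18-19: 2 each from A, B, C, E = 2*4 = 8 chips; eligible A, B, C, E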